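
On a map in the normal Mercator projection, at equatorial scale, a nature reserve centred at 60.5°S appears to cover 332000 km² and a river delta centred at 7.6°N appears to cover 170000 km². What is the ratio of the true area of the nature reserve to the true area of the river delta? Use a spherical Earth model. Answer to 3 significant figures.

0.482

Mercator's areal exaggeration is sec²φ; hence true area = (apparent area) · cos²φ.
True area of nature reserve: 332000 × cos²(60.5°) = 332000 × 0.2425 = 80500 km².
True area of river delta: 170000 × cos²(7.6°) = 170000 × 0.9825 = 167000 km².
Ratio = 80500 / 167000 ≈ 0.482.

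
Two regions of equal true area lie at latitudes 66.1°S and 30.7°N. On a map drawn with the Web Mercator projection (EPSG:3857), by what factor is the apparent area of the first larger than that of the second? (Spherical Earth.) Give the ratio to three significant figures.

4.50

Mercator is conformal with k = sec φ, so areal scale = k² = sec²φ.
At 66.1°: sec²(66.1°) = 1/0.4051² = 6.092.
At 30.7°: sec²(30.7°) = 1/0.8599² = 1.353.
Ratio = 6.092/1.353 = cos²(30.7°)/cos²(66.1°) ≈ 4.50.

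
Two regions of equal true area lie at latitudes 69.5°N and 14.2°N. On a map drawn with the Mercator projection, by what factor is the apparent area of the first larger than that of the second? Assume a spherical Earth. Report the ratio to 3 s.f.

Mercator is conformal with k = sec φ, so areal scale = k² = sec²φ.
At 69.5°: sec²(69.5°) = 1/0.3502² = 8.154.
At 14.2°: sec²(14.2°) = 1/0.9694² = 1.064.
Ratio = 8.154/1.064 = cos²(14.2°)/cos²(69.5°) ≈ 7.66.

7.66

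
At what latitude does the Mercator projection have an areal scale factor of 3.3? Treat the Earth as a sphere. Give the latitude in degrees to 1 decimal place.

56.6°

Mercator areal scale is sec²φ.
sec²φ = 3.3  ⇒  cos²φ = 0.3030  ⇒  cos φ = 0.5505.
φ = arccos(0.5505) ≈ 56.6°.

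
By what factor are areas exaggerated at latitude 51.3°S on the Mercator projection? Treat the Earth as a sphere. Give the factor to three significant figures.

2.56

The Mercator projection is conformal; its linear scale factor is the same in every direction and equals sec φ = 1/cos φ.
Areal scale = k² = sec²φ = 1/cos²(51.3°) = 1/0.6252² = 2.558.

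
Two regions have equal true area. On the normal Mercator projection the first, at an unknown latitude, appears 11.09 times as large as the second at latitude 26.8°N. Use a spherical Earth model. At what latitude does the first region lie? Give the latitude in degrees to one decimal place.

Mercator areal scale is sec²φ, so apparent-area ratio = sec²φ₁ / sec²φ₂ = cos²φ₂ / cos²φ₁.
cos²φ₂ / cos²φ₁ = 11.09  ⇒  cos φ₁ = cos 26.8° / √11.09 = 0.8926/3.330 = 0.2680.
φ₁ = arccos(0.2680) ≈ 74.5°.

74.5°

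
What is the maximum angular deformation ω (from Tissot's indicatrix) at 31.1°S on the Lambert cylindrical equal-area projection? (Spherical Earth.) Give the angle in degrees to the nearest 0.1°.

The Lambert cylindrical equal-area projection is the cylindrical equal-area projection with its standard parallel at the equator (φ₀ = 0). Cylindrical equal-area (φ₀ = 0°): h = cos φ / cos 0° along meridians, k = cos 0° / cos φ along parallels; h·k = 1.
At 31.1°: h = 0.8563, k = 1.168; principal scales a = 1.168, b = 0.8563.
sin(ω/2) = (a − b)/(a + b) = 0.3116/2.024 = 0.1539, so ω = 2 arcsin(0.1539) ≈ 17.7°.

17.7°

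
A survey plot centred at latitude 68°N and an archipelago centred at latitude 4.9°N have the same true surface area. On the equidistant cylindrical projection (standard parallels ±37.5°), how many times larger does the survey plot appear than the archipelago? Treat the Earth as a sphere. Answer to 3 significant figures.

In the equirectangular projection with standard parallel φ₀ = 37.5° (x = Rλ cos φ₀, y = Rφ), meridians are true-scale (h = 1) and the parallel scale is k = cos φ₀ / cos φ.
Areal scale at 68°: h·k = 1.000 × 2.118 = 2.118.
Areal scale at 4.9°: h·k = 1.000 × 0.7963 = 0.7963.
Ratio = 2.118/0.7963 ≈ 2.66.

2.66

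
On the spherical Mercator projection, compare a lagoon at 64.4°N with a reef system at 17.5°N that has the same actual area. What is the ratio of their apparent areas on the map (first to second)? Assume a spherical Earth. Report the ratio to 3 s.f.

4.87

Mercator is conformal with k = sec φ, so areal scale = k² = sec²φ.
At 64.4°: sec²(64.4°) = 1/0.4321² = 5.356.
At 17.5°: sec²(17.5°) = 1/0.9537² = 1.099.
Ratio = 5.356/1.099 = cos²(17.5°)/cos²(64.4°) ≈ 4.87.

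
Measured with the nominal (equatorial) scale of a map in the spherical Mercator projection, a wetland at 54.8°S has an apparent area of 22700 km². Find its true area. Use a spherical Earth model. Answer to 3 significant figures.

The Mercator projection is conformal; its linear scale factor is the same in every direction and equals sec φ = 1/cos φ.
Areal scale = k² = sec²φ = 1/cos²(54.8°) = 1/0.5764² = 3.010.
True area = apparent / (areal scale) = 22700 / 3.010 ≈ 7540 km².

7540 km²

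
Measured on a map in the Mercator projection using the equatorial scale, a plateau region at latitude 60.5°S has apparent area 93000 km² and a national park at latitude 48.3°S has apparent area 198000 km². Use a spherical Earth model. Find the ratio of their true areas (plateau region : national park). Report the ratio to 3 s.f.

On Mercator the areal scale is sec²φ, so true area = apparent × cos²φ.
True area of plateau region: 93000 × cos²(60.5°) = 93000 × 0.2425 = 22550 km².
True area of national park: 198000 × cos²(48.3°) = 198000 × 0.4425 = 87620 km².
Ratio = 22550 / 87620 ≈ 0.257.

0.257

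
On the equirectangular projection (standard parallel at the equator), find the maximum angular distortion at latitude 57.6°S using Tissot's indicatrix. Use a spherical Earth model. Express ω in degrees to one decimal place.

In the plate carrée (x = Rλ, y = Rφ), meridians are true-scale (h = 1) and parallels are stretched by k = sec φ.
At 57.6°: h = 1.000, k = 1.866; principal scales a = 1.866, b = 1.000.
sin(ω/2) = (a − b)/(a + b) = 0.8663/2.866 = 0.3022, so ω = 2 arcsin(0.3022) ≈ 35.2°.

35.2°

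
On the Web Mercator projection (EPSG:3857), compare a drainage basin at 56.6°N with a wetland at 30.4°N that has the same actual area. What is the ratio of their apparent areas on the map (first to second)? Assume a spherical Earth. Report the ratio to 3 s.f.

Mercator areal scale is sec²φ.
At 56.6°: sec²(56.6°) = 1/0.5505² = 3.300.
At 30.4°: sec²(30.4°) = 1/0.8625² = 1.344.
Ratio = 3.300/1.344 = cos²(30.4°)/cos²(56.6°) ≈ 2.45.

2.45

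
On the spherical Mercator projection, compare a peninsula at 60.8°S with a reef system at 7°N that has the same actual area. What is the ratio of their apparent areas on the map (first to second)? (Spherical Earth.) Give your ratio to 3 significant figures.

On Mercator, area is exaggerated by sec²φ = 1/cos²φ.
At 60.8°: sec²(60.8°) = 1/0.4879² = 4.202.
At 7°: sec²(7°) = 1/0.9925² = 1.015.
Ratio = 4.202/1.015 = cos²(7°)/cos²(60.8°) ≈ 4.14.

4.14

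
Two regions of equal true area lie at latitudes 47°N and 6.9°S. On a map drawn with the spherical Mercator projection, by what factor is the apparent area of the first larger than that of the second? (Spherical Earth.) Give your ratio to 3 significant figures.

2.12

On Mercator, area is exaggerated by sec²φ = 1/cos²φ.
At 47°: sec²(47°) = 1/0.6820² = 2.150.
At 6.9°: sec²(6.9°) = 1/0.9928² = 1.015.
Ratio = 2.150/1.015 = cos²(6.9°)/cos²(47°) ≈ 2.12.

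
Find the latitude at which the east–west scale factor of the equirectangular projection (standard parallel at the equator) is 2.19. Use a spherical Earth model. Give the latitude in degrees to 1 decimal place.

Plate carrée: h = 1, k = sec φ along parallels.
sec φ = 2.19  ⇒  cos φ = 0.4566  ⇒  φ ≈ 62.8°.

62.8°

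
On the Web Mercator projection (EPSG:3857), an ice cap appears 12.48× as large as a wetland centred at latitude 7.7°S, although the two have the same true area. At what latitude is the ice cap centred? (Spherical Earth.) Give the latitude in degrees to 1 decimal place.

On Mercator, (apparent₁)/(apparent₂) = sec²φ₁ / sec²φ₂ when true areas are equal.
cos²φ₂ / cos²φ₁ = 12.48  ⇒  cos φ₁ = cos 7.7° / √12.48 = 0.9910/3.533 = 0.2805.
φ₁ = arccos(0.2805) ≈ 73.7°.

73.7°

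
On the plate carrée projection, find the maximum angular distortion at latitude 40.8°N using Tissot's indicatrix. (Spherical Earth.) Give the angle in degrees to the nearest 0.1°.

15.9°

For the equirectangular projection with φ₀ = 0 (plate carrée), h = 1 along meridians and k = sec φ along parallels.
At 40.8°: h = 1.000, k = 1.321; principal scales a = 1.321, b = 1.000.
sin(ω/2) = (a − b)/(a + b) = 0.3210/2.321 = 0.1383, so ω = 2 arcsin(0.1383) ≈ 15.9°.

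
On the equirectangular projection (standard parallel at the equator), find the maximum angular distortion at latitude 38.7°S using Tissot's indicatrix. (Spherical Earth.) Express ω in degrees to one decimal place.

For the equirectangular projection with φ₀ = 0 (plate carrée), h = 1 along meridians and k = sec φ along parallels.
At 38.7°: h = 1.000, k = 1.281; principal scales a = 1.281, b = 1.000.
sin(ω/2) = (a − b)/(a + b) = 0.2813/2.281 = 0.1233, so ω = 2 arcsin(0.1233) ≈ 14.2°.

14.2°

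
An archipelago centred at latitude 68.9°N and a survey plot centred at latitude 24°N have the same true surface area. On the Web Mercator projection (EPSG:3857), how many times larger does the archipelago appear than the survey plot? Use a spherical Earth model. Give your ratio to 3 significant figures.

Mercator areal scale is sec²φ.
At 68.9°: sec²(68.9°) = 1/0.3600² = 7.716.
At 24°: sec²(24°) = 1/0.9135² = 1.198.
Ratio = 7.716/1.198 = cos²(24°)/cos²(68.9°) ≈ 6.44.

6.44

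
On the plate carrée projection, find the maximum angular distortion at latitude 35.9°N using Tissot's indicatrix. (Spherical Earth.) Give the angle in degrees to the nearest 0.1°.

12.0°

Plate carrée maps x = Rλ, y = Rφ. The meridian scale is h = 1 and the parallel scale is k = 1/cos φ = sec φ.
At 35.9°: h = 1.000, k = 1.235; principal scales a = 1.235, b = 1.000.
sin(ω/2) = (a − b)/(a + b) = 0.2345/2.235 = 0.1049, so ω = 2 arcsin(0.1049) ≈ 12.0°.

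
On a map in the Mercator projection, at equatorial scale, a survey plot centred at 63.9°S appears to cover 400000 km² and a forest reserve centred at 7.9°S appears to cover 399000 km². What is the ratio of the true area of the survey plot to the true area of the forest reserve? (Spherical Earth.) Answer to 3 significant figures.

0.198

Since Mercator area scale is 1/cos²φ, the true area equals the apparent area multiplied by cos²φ.
True area of survey plot: 400000 × cos²(63.9°) = 400000 × 0.1935 = 77420 km².
True area of forest reserve: 399000 × cos²(7.9°) = 399000 × 0.9811 = 391500 km².
Ratio = 77420 / 391500 ≈ 0.198.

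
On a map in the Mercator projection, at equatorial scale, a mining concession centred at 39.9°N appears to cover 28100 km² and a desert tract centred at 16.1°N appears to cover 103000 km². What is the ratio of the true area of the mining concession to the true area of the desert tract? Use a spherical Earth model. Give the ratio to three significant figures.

0.174

Mercator's areal exaggeration is sec²φ; hence true area = (apparent area) · cos²φ.
True area of mining concession: 28100 × cos²(39.9°) = 28100 × 0.5885 = 16540 km².
True area of desert tract: 103000 × cos²(16.1°) = 103000 × 0.9231 = 95080 km².
Ratio = 16540 / 95080 ≈ 0.174.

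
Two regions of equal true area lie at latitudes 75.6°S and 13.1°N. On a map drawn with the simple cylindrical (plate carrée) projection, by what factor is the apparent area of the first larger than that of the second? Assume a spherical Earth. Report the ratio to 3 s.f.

3.92

For the equirectangular projection with φ₀ = 0 (plate carrée), h = 1 along meridians and k = sec φ along parallels.
Areal scale at 75.6°: h·k = 1.000 × 4.021 = 4.021.
Areal scale at 13.1°: h·k = 1.000 × 1.027 = 1.027.
Ratio = 4.021/1.027 ≈ 3.92.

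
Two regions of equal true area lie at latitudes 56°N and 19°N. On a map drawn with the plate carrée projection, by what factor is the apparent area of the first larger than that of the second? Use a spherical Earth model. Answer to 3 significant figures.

1.69

In the plate carrée (x = Rλ, y = Rφ), meridians are true-scale (h = 1) and parallels are stretched by k = sec φ.
Areal scale at 56°: h·k = 1.000 × 1.788 = 1.788.
Areal scale at 19°: h·k = 1.000 × 1.058 = 1.058.
Ratio = 1.788/1.058 ≈ 1.69.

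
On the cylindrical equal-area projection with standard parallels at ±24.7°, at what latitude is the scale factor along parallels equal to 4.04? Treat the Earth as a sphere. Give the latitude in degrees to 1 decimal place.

77.0°

For cylindrical equal-area with standard parallel φ₀, h = cos φ / cos φ₀ and k = cos φ₀ / cos φ, so h·k = 1.
k = cos φ₀ / cos φ = 4.04  ⇒  cos φ = cos 24.7° / 4.04 = 0.2249.
φ = arccos(0.2249) ≈ 77.0°.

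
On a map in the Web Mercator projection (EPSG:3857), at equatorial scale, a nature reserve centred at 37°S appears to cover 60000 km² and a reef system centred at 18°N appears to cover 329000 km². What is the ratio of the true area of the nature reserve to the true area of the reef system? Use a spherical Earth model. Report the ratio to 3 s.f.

0.129

Mercator's areal exaggeration is sec²φ; hence true area = (apparent area) · cos²φ.
True area of nature reserve: 60000 × cos²(37°) = 60000 × 0.6378 = 38270 km².
True area of reef system: 329000 × cos²(18°) = 329000 × 0.9045 = 297600 km².
Ratio = 38270 / 297600 ≈ 0.129.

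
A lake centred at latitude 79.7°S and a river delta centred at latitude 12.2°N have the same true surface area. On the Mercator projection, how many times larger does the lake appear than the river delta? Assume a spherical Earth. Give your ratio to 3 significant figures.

On Mercator, area is exaggerated by sec²φ = 1/cos²φ.
At 79.7°: sec²(79.7°) = 1/0.1788² = 31.28.
At 12.2°: sec²(12.2°) = 1/0.9774² = 1.047.
Ratio = 31.28/1.047 = cos²(12.2°)/cos²(79.7°) ≈ 29.9.

29.9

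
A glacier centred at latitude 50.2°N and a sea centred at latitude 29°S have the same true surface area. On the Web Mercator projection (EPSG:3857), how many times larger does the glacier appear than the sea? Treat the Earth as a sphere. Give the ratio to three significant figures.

Mercator areal scale is sec²φ.
At 50.2°: sec²(50.2°) = 1/0.6401² = 2.441.
At 29°: sec²(29°) = 1/0.8746² = 1.307.
Ratio = 2.441/1.307 = cos²(29°)/cos²(50.2°) ≈ 1.87.

1.87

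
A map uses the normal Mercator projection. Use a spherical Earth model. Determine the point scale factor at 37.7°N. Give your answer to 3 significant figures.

Mercator is conformal, so the point scale is isotropic: h = k = sec φ = 1/cos φ.
k = 1/cos 37.7° = 1/0.7912 = 1.264.

1.26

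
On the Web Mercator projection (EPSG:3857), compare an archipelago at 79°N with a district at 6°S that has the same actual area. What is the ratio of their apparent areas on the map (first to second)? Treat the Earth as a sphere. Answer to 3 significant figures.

Mercator is conformal with k = sec φ, so areal scale = k² = sec²φ.
At 79°: sec²(79°) = 1/0.1908² = 27.47.
At 6°: sec²(6°) = 1/0.9945² = 1.011.
Ratio = 27.47/1.011 = cos²(6°)/cos²(79°) ≈ 27.2.

27.2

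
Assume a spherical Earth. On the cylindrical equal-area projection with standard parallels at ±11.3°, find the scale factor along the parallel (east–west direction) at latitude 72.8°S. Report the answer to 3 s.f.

3.32

A cylindrical equal-area projection with standard parallel φ₀ has meridian scale h = cos φ / cos φ₀ and parallel scale k = cos φ₀ / cos φ (so areas are preserved, h·k = 1).
k = cos 11.3° / cos 72.8° = 0.9806/0.2957 = 3.316.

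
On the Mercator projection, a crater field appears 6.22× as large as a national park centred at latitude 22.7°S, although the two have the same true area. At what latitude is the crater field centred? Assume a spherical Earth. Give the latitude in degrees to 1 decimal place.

Mercator areal scale is sec²φ, so apparent-area ratio = sec²φ₁ / sec²φ₂ = cos²φ₂ / cos²φ₁.
cos²φ₂ / cos²φ₁ = 6.22  ⇒  cos φ₁ = cos 22.7° / √6.22 = 0.9225/2.494 = 0.3699.
φ₁ = arccos(0.3699) ≈ 68.3°.

68.3°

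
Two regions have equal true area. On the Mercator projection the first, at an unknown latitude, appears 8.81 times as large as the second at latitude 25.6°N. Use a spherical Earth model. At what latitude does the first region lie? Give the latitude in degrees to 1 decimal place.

For equal true areas on Mercator, apparent areas scale as sec²φ, so the ratio is cos²φ₂ / cos²φ₁.
cos²φ₂ / cos²φ₁ = 8.81  ⇒  cos φ₁ = cos 25.6° / √8.81 = 0.9018/2.968 = 0.3038.
φ₁ = arccos(0.3038) ≈ 72.3°.

72.3°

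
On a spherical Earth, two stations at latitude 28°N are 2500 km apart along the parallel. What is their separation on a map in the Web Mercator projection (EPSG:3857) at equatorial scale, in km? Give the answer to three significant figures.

2830 km

Mercator is conformal, so the point scale is isotropic: h = k = sec φ = 1/cos φ.
Along the parallel, k = sec 28° = 1/0.8829 = 1.133.
Map distance = 2500 × 1.133 ≈ 2830 km.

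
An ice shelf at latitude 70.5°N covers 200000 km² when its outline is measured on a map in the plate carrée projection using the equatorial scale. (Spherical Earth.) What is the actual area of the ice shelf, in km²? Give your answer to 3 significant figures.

66800 km²

In the plate carrée (x = Rλ, y = Rφ), meridians are true-scale (h = 1) and parallels are stretched by k = sec φ.
Areal scale = h·k = 1 × sec φ; at 70.5°, h = 1.000, k = 2.996, so h·k = 2.996.
True area = apparent / (areal scale) = 200000 / 2.996 ≈ 66800 km².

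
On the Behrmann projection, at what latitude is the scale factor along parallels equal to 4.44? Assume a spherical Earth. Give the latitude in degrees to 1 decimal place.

78.8°

The Behrmann projection is cylindrical equal-area with φ₀ = 30°. For cylindrical equal-area with standard parallel φ₀, h = cos φ / cos φ₀ and k = cos φ₀ / cos φ, so h·k = 1.
k = cos φ₀ / cos φ = 4.44  ⇒  cos φ = cos 30° / 4.44 = 0.1951.
φ = arccos(0.1951) ≈ 78.8°.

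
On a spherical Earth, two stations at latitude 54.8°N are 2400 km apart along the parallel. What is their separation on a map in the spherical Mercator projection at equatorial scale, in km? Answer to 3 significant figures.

4160 km

Mercator is conformal, so the point scale is isotropic: h = k = sec φ = 1/cos φ.
Along the parallel, k = sec 54.8° = 1/0.5764 = 1.735.
Map distance = 2400 × 1.735 ≈ 4160 km.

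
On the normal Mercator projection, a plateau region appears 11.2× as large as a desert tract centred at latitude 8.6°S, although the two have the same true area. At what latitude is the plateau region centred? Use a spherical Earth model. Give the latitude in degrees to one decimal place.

For equal true areas on Mercator, apparent areas scale as sec²φ, so the ratio is cos²φ₂ / cos²φ₁.
cos²φ₂ / cos²φ₁ = 11.2  ⇒  cos φ₁ = cos 8.6° / √11.2 = 0.9888/3.347 = 0.2954.
φ₁ = arccos(0.2954) ≈ 72.8°.

72.8°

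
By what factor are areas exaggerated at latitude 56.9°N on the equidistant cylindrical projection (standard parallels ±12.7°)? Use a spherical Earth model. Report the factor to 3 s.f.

1.79

With standard parallel φ₀ = 12.7°, the equirectangular projection gives x = Rλ cos φ₀, y = Rφ, so h = 1 and k = cos 12.7° / cos φ.
Areal scale = h·k = 1 × cos φ₀ / cos φ; at 56.9°, h = 1.000, k = 1.786, so h·k = 1.786.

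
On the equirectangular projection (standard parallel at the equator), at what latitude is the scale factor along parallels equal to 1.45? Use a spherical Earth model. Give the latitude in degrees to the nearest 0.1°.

46.4°

Plate carrée: h = 1, k = sec φ along parallels.
sec φ = 1.45  ⇒  cos φ = 0.6897  ⇒  φ ≈ 46.4°.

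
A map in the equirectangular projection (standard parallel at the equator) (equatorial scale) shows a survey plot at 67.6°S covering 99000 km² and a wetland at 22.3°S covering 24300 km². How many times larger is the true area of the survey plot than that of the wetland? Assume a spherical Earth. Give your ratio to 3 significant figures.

Plate carrée has h = 1 and k = sec φ, giving areal scale sec φ; true area = (apparent area) · cos φ.
True area of survey plot: 99000 × cos(67.6°) = 99000 × 0.3811 = 37730 km².
True area of wetland: 24300 × cos(22.3°) = 24300 × 0.9252 = 22480 km².
Ratio = 37730 / 22480 ≈ 1.68.

1.68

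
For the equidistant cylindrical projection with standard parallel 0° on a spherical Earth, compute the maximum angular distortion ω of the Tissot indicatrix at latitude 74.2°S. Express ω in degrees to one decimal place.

69.8°

For the equirectangular projection with φ₀ = 0 (plate carrée), h = 1 along meridians and k = sec φ along parallels.
At 74.2°: h = 1.000, k = 3.673; principal scales a = 3.673, b = 1.000.
sin(ω/2) = (a − b)/(a + b) = 2.673/4.673 = 0.5720, so ω = 2 arcsin(0.5720) ≈ 69.8°.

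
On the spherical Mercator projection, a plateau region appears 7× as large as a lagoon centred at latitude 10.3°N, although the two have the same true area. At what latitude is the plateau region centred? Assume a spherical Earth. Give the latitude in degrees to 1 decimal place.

68.2°

On Mercator, (apparent₁)/(apparent₂) = sec²φ₁ / sec²φ₂ when true areas are equal.
cos²φ₂ / cos²φ₁ = 7  ⇒  cos φ₁ = cos 10.3° / √7 = 0.9839/2.646 = 0.3719.
φ₁ = arccos(0.3719) ≈ 68.2°.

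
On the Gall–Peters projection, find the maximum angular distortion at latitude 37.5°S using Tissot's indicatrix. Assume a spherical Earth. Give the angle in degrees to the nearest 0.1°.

13.2°

The Gall–Peters projection is cylindrical equal-area with φ₀ = 45°. Cylindrical equal-area (φ₀ = 45°): h = cos φ / cos 45° along meridians, k = cos 45° / cos φ along parallels; h·k = 1.
At 37.5°: h = 1.122, k = 0.8913; principal scales a = 1.122, b = 0.8913.
sin(ω/2) = (a − b)/(a + b) = 0.2307/2.013 = 0.1146, so ω = 2 arcsin(0.1146) ≈ 13.2°.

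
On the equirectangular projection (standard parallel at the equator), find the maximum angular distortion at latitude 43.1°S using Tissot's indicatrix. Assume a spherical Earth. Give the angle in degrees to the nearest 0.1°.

17.9°

Plate carrée maps x = Rλ, y = Rφ. The meridian scale is h = 1 and the parallel scale is k = 1/cos φ = sec φ.
At 43.1°: h = 1.000, k = 1.370; principal scales a = 1.370, b = 1.000.
sin(ω/2) = (a − b)/(a + b) = 0.3696/2.370 = 0.1560, so ω = 2 arcsin(0.1560) ≈ 17.9°.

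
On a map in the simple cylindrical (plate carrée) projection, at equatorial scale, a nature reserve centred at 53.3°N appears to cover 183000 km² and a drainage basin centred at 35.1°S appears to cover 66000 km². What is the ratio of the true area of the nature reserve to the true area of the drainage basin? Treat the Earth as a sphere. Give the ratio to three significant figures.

On the plate carrée, areal scale = h·k = 1 × sec φ, so true area = apparent × cos φ.
True area of nature reserve: 183000 × cos(53.3°) = 183000 × 0.5976 = 109400 km².
True area of drainage basin: 66000 × cos(35.1°) = 66000 × 0.8181 = 54000 km².
Ratio = 109400 / 54000 ≈ 2.03.

2.03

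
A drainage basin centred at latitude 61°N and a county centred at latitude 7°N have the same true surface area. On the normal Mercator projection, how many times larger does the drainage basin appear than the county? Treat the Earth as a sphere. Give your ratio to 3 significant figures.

Mercator is conformal with k = sec φ, so areal scale = k² = sec²φ.
At 61°: sec²(61°) = 1/0.4848² = 4.255.
At 7°: sec²(7°) = 1/0.9925² = 1.015.
Ratio = 4.255/1.015 = cos²(7°)/cos²(61°) ≈ 4.19.

4.19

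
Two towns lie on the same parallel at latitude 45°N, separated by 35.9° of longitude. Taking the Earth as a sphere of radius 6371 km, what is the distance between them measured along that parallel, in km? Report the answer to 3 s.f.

2820 km

Arc length along a parallel = R cos φ · Δλ (with Δλ in radians).
= 6371 × cos 45° × (35.9° × π/180) = 6371 × 0.7071 × 0.6266 ≈ 2820 km.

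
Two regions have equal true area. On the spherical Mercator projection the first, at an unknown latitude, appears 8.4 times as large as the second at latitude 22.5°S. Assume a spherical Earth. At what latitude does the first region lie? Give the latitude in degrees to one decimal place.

71.4°

For equal true areas on Mercator, apparent areas scale as sec²φ, so the ratio is cos²φ₂ / cos²φ₁.
cos²φ₂ / cos²φ₁ = 8.4  ⇒  cos φ₁ = cos 22.5° / √8.4 = 0.9239/2.898 = 0.3188.
φ₁ = arccos(0.3188) ≈ 71.4°.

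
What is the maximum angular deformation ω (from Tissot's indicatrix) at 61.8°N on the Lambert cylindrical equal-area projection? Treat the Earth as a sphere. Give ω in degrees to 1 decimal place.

The Lambert cylindrical equal-area projection is the cylindrical equal-area projection with its standard parallel at the equator (φ₀ = 0). For cylindrical equal-area with standard parallel φ₀, h = cos φ / cos φ₀ and k = cos φ₀ / cos φ, so h·k = 1.
At 61.8°: h = 0.4726, k = 2.116; principal scales a = 2.116, b = 0.4726.
sin(ω/2) = (a − b)/(a + b) = 1.644/2.589 = 0.6349, so ω = 2 arcsin(0.6349) ≈ 78.8°.

78.8°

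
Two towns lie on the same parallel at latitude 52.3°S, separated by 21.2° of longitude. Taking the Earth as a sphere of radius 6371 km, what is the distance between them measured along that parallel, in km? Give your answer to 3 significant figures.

1440 km

Arc length along a parallel = R cos φ · Δλ (with Δλ in radians).
= 6371 × cos 52.3° × (21.2° × π/180) = 6371 × 0.6115 × 0.3700 ≈ 1440 km.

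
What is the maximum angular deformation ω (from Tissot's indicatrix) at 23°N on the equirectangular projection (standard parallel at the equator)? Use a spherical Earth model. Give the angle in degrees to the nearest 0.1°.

For the equirectangular projection with φ₀ = 0 (plate carrée), h = 1 along meridians and k = sec φ along parallels.
At 23°: h = 1.000, k = 1.086; principal scales a = 1.086, b = 1.000.
sin(ω/2) = (a − b)/(a + b) = 0.08636/2.086 = 0.04139, so ω = 2 arcsin(0.04139) ≈ 4.7°.

4.7°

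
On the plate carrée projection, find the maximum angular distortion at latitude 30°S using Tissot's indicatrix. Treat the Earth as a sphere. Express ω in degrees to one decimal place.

For the equirectangular projection with φ₀ = 0 (plate carrée), h = 1 along meridians and k = sec φ along parallels.
At 30°: h = 1.000, k = 1.155; principal scales a = 1.155, b = 1.000.
sin(ω/2) = (a − b)/(a + b) = 0.1547/2.155 = 0.07180, so ω = 2 arcsin(0.07180) ≈ 8.2°.

8.2°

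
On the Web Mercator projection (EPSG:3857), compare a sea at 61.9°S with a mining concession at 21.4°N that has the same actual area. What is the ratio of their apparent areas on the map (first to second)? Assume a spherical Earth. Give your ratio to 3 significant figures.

Mercator is conformal with k = sec φ, so areal scale = k² = sec²φ.
At 61.9°: sec²(61.9°) = 1/0.4710² = 4.508.
At 21.4°: sec²(21.4°) = 1/0.9311² = 1.154.
Ratio = 4.508/1.154 = cos²(21.4°)/cos²(61.9°) ≈ 3.91.

3.91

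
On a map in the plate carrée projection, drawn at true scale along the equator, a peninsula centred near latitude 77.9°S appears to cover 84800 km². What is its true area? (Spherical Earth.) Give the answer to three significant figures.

17800 km²

Plate carrée maps x = Rλ, y = Rφ. The meridian scale is h = 1 and the parallel scale is k = 1/cos φ = sec φ.
Areal scale = h·k = 1 × sec φ; at 77.9°, h = 1.000, k = 4.771, so h·k = 4.771.
True area = apparent / (areal scale) = 84800 / 4.771 ≈ 17800 km².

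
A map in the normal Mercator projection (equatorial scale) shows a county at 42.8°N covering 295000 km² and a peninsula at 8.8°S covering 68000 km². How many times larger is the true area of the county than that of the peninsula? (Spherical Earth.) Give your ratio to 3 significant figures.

2.39

Mercator's areal exaggeration is sec²φ; hence true area = (apparent area) · cos²φ.
True area of county: 295000 × cos²(42.8°) = 295000 × 0.5384 = 158800 km².
True area of peninsula: 68000 × cos²(8.8°) = 68000 × 0.9766 = 66410 km².
Ratio = 158800 / 66410 ≈ 2.39.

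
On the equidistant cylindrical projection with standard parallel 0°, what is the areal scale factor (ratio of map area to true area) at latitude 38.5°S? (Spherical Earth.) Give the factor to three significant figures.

For the equirectangular projection with φ₀ = 0 (plate carrée), h = 1 along meridians and k = sec φ along parallels.
Areal scale = h·k = 1 × sec φ; at 38.5°, h = 1.000, k = 1.278, so h·k = 1.278.

1.28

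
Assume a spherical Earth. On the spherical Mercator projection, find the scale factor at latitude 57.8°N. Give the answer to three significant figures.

1.88

The Mercator projection is conformal; its linear scale factor is the same in every direction and equals sec φ = 1/cos φ.
k = 1/cos 57.8° = 1/0.5329 = 1.877.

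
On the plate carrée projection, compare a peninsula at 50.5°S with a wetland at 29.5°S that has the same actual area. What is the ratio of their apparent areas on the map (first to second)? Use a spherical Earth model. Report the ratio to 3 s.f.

1.37

Plate carrée maps x = Rλ, y = Rφ. The meridian scale is h = 1 and the parallel scale is k = 1/cos φ = sec φ.
Areal scale at 50.5°: h·k = 1.000 × 1.572 = 1.572.
Areal scale at 29.5°: h·k = 1.000 × 1.149 = 1.149.
Ratio = 1.572/1.149 ≈ 1.37.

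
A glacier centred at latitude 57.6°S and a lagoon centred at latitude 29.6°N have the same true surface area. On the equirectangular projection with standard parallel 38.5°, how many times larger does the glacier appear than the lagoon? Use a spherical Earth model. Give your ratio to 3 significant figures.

In the equirectangular projection with standard parallel φ₀ = 38.5° (x = Rλ cos φ₀, y = Rφ), meridians are true-scale (h = 1) and the parallel scale is k = cos φ₀ / cos φ.
Areal scale at 57.6°: h·k = 1.000 × 1.461 = 1.461.
Areal scale at 29.6°: h·k = 1.000 × 0.9001 = 0.9001.
Ratio = 1.461/0.9001 ≈ 1.62.

1.62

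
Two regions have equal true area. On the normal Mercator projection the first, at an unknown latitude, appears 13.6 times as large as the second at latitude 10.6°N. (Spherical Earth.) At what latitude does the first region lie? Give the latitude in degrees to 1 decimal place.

74.5°

On Mercator, (apparent₁)/(apparent₂) = sec²φ₁ / sec²φ₂ when true areas are equal.
cos²φ₂ / cos²φ₁ = 13.6  ⇒  cos φ₁ = cos 10.6° / √13.6 = 0.9829/3.688 = 0.2665.
φ₁ = arccos(0.2665) ≈ 74.5°.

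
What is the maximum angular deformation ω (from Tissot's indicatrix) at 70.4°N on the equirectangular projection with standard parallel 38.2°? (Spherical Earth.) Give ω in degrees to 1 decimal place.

47.4°

In the equirectangular projection with standard parallel φ₀ = 38.2° (x = Rλ cos φ₀, y = Rφ), meridians are true-scale (h = 1) and the parallel scale is k = cos φ₀ / cos φ.
At 70.4°: h = 1.000, k = 2.343; principal scales a = 2.343, b = 1.000.
sin(ω/2) = (a − b)/(a + b) = 1.343/3.343 = 0.4017, so ω = 2 arcsin(0.4017) ≈ 47.4°.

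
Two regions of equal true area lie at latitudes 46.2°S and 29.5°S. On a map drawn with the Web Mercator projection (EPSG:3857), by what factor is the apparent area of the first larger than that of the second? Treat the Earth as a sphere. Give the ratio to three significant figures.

Mercator is conformal with k = sec φ, so areal scale = k² = sec²φ.
At 46.2°: sec²(46.2°) = 1/0.6921² = 2.087.
At 29.5°: sec²(29.5°) = 1/0.8704² = 1.320.
Ratio = 2.087/1.320 = cos²(29.5°)/cos²(46.2°) ≈ 1.58.

1.58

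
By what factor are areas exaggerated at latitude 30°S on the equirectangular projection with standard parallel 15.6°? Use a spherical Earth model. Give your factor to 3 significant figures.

In the equirectangular projection with standard parallel φ₀ = 15.6° (x = Rλ cos φ₀, y = Rφ), meridians are true-scale (h = 1) and the parallel scale is k = cos φ₀ / cos φ.
Areal scale = h·k = 1 × cos φ₀ / cos φ; at 30°, h = 1.000, k = 1.112, so h·k = 1.112.

1.11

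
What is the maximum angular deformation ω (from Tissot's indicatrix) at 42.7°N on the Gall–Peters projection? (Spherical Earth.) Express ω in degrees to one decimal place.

4.4°

The Gall–Peters projection is cylindrical equal-area with φ₀ = 45°. For cylindrical equal-area with standard parallel φ₀, h = cos φ / cos φ₀ and k = cos φ₀ / cos φ, so h·k = 1.
At 42.7°: h = 1.039, k = 0.9622; principal scales a = 1.039, b = 0.9622.
sin(ω/2) = (a − b)/(a + b) = 0.07716/2.001 = 0.03855, so ω = 2 arcsin(0.03855) ≈ 4.4°.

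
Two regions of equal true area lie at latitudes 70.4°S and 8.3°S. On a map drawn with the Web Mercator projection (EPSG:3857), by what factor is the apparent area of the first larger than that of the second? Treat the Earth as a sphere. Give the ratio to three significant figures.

8.70

Mercator areal scale is sec²φ.
At 70.4°: sec²(70.4°) = 1/0.3355² = 8.887.
At 8.3°: sec²(8.3°) = 1/0.9895² = 1.021.
Ratio = 8.887/1.021 = cos²(8.3°)/cos²(70.4°) ≈ 8.70.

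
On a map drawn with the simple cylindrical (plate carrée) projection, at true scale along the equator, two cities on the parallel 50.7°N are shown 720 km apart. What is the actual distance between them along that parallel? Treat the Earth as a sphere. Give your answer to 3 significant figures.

For the equirectangular projection with φ₀ = 0 (plate carrée), h = 1 along meridians and k = sec φ along parallels.
Along the parallel at 50.7°, map distances are exaggerated by k = sec 50.7° = 1.579.
True distance = 720 / 1.579 = 720 × cos 50.7° ≈ 456 km.

456 km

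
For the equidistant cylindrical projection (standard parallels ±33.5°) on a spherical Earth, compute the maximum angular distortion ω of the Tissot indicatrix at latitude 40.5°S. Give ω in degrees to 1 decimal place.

In the equirectangular projection with standard parallel φ₀ = 33.5° (x = Rλ cos φ₀, y = Rφ), meridians are true-scale (h = 1) and the parallel scale is k = cos φ₀ / cos φ.
At 40.5°: h = 1.000, k = 1.097; principal scales a = 1.097, b = 1.000.
sin(ω/2) = (a − b)/(a + b) = 0.09663/2.097 = 0.04609, so ω = 2 arcsin(0.04609) ≈ 5.3°.

5.3°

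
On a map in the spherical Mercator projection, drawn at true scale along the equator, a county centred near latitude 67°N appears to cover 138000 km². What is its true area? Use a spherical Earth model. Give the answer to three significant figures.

Mercator is conformal, so the point scale is isotropic: h = k = sec φ = 1/cos φ.
Areal scale = k² = sec²φ = 1/cos²(67°) = 1/0.3907² = 6.550.
True area = apparent / (areal scale) = 138000 / 6.550 ≈ 21100 km².

21100 km²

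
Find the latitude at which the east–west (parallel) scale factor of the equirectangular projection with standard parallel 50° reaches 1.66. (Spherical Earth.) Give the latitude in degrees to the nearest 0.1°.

In the equirectangular projection with standard parallel φ₀ = 50° (x = Rλ cos φ₀, y = Rφ), meridians are true-scale (h = 1) and the parallel scale is k = cos φ₀ / cos φ.
k = cos φ₀ / cos φ = 1.66  ⇒  cos φ = cos 50° / 1.66 = 0.3872.
φ = arccos(0.3872) ≈ 67.2°.

67.2°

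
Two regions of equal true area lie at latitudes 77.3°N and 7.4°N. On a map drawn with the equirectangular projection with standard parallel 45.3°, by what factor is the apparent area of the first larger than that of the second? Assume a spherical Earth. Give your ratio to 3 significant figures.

The equidistant cylindrical projection with φ₀ = 45.3° has h = 1 (meridians true) and k = cos φ₀ / cos φ along parallels.
Areal scale at 77.3°: h·k = 1.000 × 3.199 = 3.199.
Areal scale at 7.4°: h·k = 1.000 × 0.7093 = 0.7093.
Ratio = 3.199/0.7093 ≈ 4.51.

4.51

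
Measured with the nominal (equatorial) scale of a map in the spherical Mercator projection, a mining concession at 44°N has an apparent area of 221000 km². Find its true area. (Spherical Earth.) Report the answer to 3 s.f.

114000 km²

For Mercator, h = k = sec φ (a conformal cylindrical projection has a single point scale, 1/cos φ).
Areal scale = k² = sec²φ = 1/cos²(44°) = 1/0.7193² = 1.933.
True area = apparent / (areal scale) = 221000 / 1.933 ≈ 114000 km².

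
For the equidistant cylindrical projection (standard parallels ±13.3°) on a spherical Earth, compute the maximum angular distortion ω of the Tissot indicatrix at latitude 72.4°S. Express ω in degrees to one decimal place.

The equidistant cylindrical projection with φ₀ = 13.3° has h = 1 (meridians true) and k = cos φ₀ / cos φ along parallels.
At 72.4°: h = 1.000, k = 3.219; principal scales a = 3.219, b = 1.000.
sin(ω/2) = (a − b)/(a + b) = 2.219/4.219 = 0.5259, so ω = 2 arcsin(0.5259) ≈ 63.5°.

63.5°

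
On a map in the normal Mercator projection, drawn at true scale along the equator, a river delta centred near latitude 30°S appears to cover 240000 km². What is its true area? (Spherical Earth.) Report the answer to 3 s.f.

180000 km²

Mercator is conformal, so the point scale is isotropic: h = k = sec φ = 1/cos φ.
Areal scale = k² = sec²φ = 1/cos²(30°) = 1/0.8660² = 1.333.
True area = apparent / (areal scale) = 240000 / 1.333 ≈ 180000 km².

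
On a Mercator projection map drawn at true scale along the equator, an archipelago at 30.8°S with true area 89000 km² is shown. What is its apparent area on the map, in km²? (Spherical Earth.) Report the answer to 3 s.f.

121000 km²

For Mercator, h = k = sec φ (a conformal cylindrical projection has a single point scale, 1/cos φ).
Areal scale = k² = sec²φ = 1/cos²(30.8°) = 1/0.8590² = 1.355.
Apparent area = 89000 × 1.355 ≈ 121000 km².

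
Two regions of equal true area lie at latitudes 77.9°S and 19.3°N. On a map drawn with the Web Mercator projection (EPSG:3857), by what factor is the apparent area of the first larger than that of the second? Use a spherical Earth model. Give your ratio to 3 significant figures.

Mercator is conformal with k = sec φ, so areal scale = k² = sec²φ.
At 77.9°: sec²(77.9°) = 1/0.2096² = 22.76.
At 19.3°: sec²(19.3°) = 1/0.9438² = 1.123.
Ratio = 22.76/1.123 = cos²(19.3°)/cos²(77.9°) ≈ 20.3.

20.3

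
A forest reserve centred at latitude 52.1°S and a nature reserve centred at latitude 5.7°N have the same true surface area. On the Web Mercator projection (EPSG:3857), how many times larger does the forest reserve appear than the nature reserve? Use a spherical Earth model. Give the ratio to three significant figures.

2.62

On Mercator, area is exaggerated by sec²φ = 1/cos²φ.
At 52.1°: sec²(52.1°) = 1/0.6143² = 2.650.
At 5.7°: sec²(5.7°) = 1/0.9951² = 1.010.
Ratio = 2.650/1.010 = cos²(5.7°)/cos²(52.1°) ≈ 2.62.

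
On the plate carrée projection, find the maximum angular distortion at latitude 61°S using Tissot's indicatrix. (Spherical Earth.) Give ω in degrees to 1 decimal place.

Plate carrée maps x = Rλ, y = Rφ. The meridian scale is h = 1 and the parallel scale is k = 1/cos φ = sec φ.
At 61°: h = 1.000, k = 2.063; principal scales a = 2.063, b = 1.000.
sin(ω/2) = (a − b)/(a + b) = 1.063/3.063 = 0.3470, so ω = 2 arcsin(0.3470) ≈ 40.6°.

40.6°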